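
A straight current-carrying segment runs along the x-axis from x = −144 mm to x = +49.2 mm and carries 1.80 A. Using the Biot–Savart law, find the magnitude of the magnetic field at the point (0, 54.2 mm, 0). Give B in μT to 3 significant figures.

For a finite straight segment, B = (μ₀I/4πd)(sinθ₁ + sinθ₂), where θ₁, θ₂ are the angles from the perpendicular to each end.
The perpendicular distance is d = 0.0542 m; the end-offsets along the wire are a = 0.144 m and b = 0.0492 m.
sinθ₁ = 0.144/√(0.144²+0.0542²) = 0.9359; sinθ₂ = 0.0492/√(0.0492²+0.0542²) = 0.6721.
B = (4π×10⁻⁷ × 1.80) / (4π × 0.0542) × (0.9359 + 0.6721) = 5.34×10⁻⁶ T.

B ≈ 5.34 μT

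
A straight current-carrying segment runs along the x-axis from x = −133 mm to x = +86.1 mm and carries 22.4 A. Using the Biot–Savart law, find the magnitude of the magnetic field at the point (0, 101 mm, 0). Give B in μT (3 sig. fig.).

For a finite straight segment, B = (μ₀I/4πd)(sinθ₁ + sinθ₂), where θ₁, θ₂ are the angles from the perpendicular to each end.
The perpendicular distance is d = 0.101 m; the end-offsets along the wire are a = 0.133 m and b = 0.0861 m.
sinθ₁ = 0.133/√(0.133²+0.101²) = 0.7964; sinθ₂ = 0.0861/√(0.0861²+0.101²) = 0.6487.
B = (4π×10⁻⁷ × 22.4) / (4π × 0.101) × (0.7964 + 0.6487) = 3.21×10⁻⁵ T.

B ≈ 32.1 μT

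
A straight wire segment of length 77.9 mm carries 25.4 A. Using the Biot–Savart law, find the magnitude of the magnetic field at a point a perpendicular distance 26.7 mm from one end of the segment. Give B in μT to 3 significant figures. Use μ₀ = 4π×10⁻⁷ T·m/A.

For a finite straight segment, B = (μ₀I/4πd)(sinθ₁ + sinθ₂), where θ₁, θ₂ are the angles from the perpendicular to each end.
The perpendicular foot is at one end, so the two end-offsets along the wire are 0 and L = 0.0779 m.
sinθ₁ = 0/√(0²+0.0267²) = 0.0000; sinθ₂ = 0.0779/√(0.0779²+0.0267²) = 0.9460.
B = (4π×10⁻⁷ × 25.4) / (4π × 0.0267) × (0.0000 + 0.9460) = 9.00×10⁻⁵ T.

B ≈ 90.0 μT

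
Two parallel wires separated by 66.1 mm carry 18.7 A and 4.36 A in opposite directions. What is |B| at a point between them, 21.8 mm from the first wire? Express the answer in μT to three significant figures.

Each long wire gives B = μ₀I/(2πd). Distances are d₁ = 0.0218 m and d₂ = 0.0443 m.
B₁ = 1.72×10⁻⁴ T, B₂ = 1.97×10⁻⁵ T.
Between antiparallel currents both contributions point the same way, so they add. B = B₁ + B₂ = 1.72×10⁻⁴ + 1.97×10⁻⁵ = 1.91×10⁻⁴ T.

B ≈ 191 μT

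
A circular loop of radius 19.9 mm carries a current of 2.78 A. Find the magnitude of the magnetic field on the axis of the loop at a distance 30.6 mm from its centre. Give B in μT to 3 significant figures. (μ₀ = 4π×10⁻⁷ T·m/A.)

B ≈ 14.2 μT

On the axis of a circular loop, B = μ₀IR² / [2(R²+z²)^(3/2)].
R² + z² = (0.0199)² + (0.0306)² = 0.001332 m², and (R²+z²)^(3/2) = 4.86×10⁻⁵ m³.
B = (4π×10⁻⁷ × 2.78 × 0.000396) / (2 × 4.86×10⁻⁵) = 1.42×10⁻⁵ T.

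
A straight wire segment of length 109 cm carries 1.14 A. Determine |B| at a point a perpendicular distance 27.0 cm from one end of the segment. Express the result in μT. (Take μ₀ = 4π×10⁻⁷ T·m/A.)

For a finite straight segment, B = (μ₀I/4πd)(sinθ₁ + sinθ₂), where θ₁, θ₂ are the angles from the perpendicular to each end.
The perpendicular foot is at one end, so the two end-offsets along the wire are 0 and L = 1.09 m.
sinθ₁ = 0/√(0²+0.27²) = 0.0000; sinθ₂ = 1.09/√(1.09²+0.27²) = 0.9707.
B = (4π×10⁻⁷ × 1.14) / (4π × 0.27) × (0.0000 + 0.9707) = 4.10×10⁻⁷ T.

B ≈ 0.410 μT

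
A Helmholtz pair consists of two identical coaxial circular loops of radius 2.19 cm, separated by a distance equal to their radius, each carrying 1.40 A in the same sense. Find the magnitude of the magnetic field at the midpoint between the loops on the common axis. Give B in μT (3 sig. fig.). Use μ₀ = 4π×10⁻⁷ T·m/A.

B ≈ 57.5 μT

Each loop contributes B = μ₀IR²/[2(R²+z²)^(3/2)] on the axis, with z measured from that loop.
Loop 1 (z = 0.01095 m): B₁ = 2.87×10⁻⁵ T. Loop 2 (z = 0.01095 m): B₂ = 2.87×10⁻⁵ T.
The fields add: B = B₁ + B₂ = 5.75×10⁻⁵ T.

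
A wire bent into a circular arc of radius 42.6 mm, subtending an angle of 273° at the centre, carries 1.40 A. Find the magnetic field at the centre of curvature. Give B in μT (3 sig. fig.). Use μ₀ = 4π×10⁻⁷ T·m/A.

The Biot–Savart field of a circular arc at its centre is B = μ₀Iφ/(4πR), with φ = 4.765 rad.
B = (4π×10⁻⁷ × 1.40 × 4.765) / (4π × 0.0426) = 1.57×10⁻⁵ T.

B ≈ 15.7 μT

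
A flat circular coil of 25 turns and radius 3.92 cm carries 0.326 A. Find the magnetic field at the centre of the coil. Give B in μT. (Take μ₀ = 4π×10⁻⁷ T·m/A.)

For an N-turn flat coil, B = Nμ₀I/(2R) with R = 0.0392 m.
B = 25 × 5.23×10⁻⁶ T = 1.31×10⁻⁴ T.

B ≈ 131 μT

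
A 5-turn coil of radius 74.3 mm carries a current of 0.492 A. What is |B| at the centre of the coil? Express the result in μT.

For an N-turn flat coil, B = Nμ₀I/(2R) with R = 0.0743 m.
B = 5 × 4.16×10⁻⁶ T = 2.08×10⁻⁵ T.

B ≈ 20.8 μT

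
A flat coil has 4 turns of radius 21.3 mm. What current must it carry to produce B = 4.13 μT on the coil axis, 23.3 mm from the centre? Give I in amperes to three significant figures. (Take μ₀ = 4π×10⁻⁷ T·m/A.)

For an N-turn coil, B = Nμ₀IR²/[2(R²+z²)^(3/2)] with R = 0.0213 m, z = 0.0233 m, so I = 2B(R²+z²)^(3/2)/(Nμ₀R²) = 2 × 4.13×10⁻⁶ × 3.15×10⁻⁵ / (4 × 4π×10⁻⁷ × 0.0004537) = 0.114 A.

I ≈ 0.114 A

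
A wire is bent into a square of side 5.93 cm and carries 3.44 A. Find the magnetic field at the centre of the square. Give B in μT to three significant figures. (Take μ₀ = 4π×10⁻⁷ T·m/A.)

Each side is a finite straight segment at perpendicular distance d = a/(2 tan(π/4)) = 0.02965 m from the centre, with end-angles ±π/4.
One side contributes B₁ = (μ₀I/4πd)·2 sin(π/4) = 1.64×10⁻⁵ T.
All 4 sides add in the same direction: B = 4 × 1.64×10⁻⁵ = 6.56×10⁻⁵ T.

B ≈ 65.6 μT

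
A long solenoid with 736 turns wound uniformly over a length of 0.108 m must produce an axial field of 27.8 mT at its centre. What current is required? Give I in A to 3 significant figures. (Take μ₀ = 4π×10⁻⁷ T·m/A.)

Inside a long solenoid B = μ₀nI with n = 6815 m⁻¹, so I = B/(μ₀n).
I = 2.78×10⁻² / (4π×10⁻⁷ × 6815) = 3.25 A.

I ≈ 3.25 A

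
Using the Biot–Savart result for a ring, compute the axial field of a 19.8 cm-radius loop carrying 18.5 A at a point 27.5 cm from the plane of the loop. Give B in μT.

On the axis of a circular loop, B = μ₀IR² / [2(R²+z²)^(3/2)].
R² + z² = (0.198)² + (0.275)² = 0.1148 m², and (R²+z²)^(3/2) = 3.89×10⁻² m³.
B = (4π×10⁻⁷ × 18.5 × 0.0392) / (2 × 3.89×10⁻²) = 1.17×10⁻⁵ T.

B ≈ 11.7 μT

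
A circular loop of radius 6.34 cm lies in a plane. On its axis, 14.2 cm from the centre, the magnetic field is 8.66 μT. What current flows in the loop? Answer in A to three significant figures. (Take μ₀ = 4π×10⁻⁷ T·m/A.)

I ≈ 12.9 A

On the axis of a loop, B = μ₀IR²/[2(R²+z²)^(3/2)], so I = 2B(R²+z²)^(3/2)/(μ₀R²).
R² + z² = 0.00402 + 0.02016 = 0.02418 m²; raised to 3/2 gives 3.76×10⁻³ m³.
I = 2 × 8.66×10⁻⁶ × 3.76×10⁻³ / (1.26×10⁻⁶ × 0.00402) = 12.9 A.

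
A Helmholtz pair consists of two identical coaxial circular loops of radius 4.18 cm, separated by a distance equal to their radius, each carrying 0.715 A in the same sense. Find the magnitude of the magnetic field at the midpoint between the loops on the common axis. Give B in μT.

B ≈ 15.4 μT

Each loop contributes B = μ₀IR²/[2(R²+z²)^(3/2)] on the axis, with z measured from that loop.
Loop 1 (z = 0.0209 m): B₁ = 7.69×10⁻⁶ T. Loop 2 (z = 0.0209 m): B₂ = 7.69×10⁻⁶ T.
The fields add: B = B₁ + B₂ = 1.54×10⁻⁵ T.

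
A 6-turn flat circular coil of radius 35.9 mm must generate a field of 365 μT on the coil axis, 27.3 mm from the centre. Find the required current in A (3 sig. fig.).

For an N-turn coil, B = Nμ₀IR²/[2(R²+z²)^(3/2)] with R = 0.0359 m, z = 0.0273 m, so I = 2B(R²+z²)^(3/2)/(Nμ₀R²) = 2 × 3.65×10⁻⁴ × 9.17×10⁻⁵ / (6 × 4π×10⁻⁷ × 0.001289) = 6.89 A.

I ≈ 6.89 A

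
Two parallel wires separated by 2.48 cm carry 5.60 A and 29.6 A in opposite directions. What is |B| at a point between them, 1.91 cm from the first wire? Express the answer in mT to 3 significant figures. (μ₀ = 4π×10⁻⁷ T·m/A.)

Each long wire gives B = μ₀I/(2πd). Distances are d₁ = 0.0191 m and d₂ = 0.0057 m.
B₁ = 5.86×10⁻⁵ T, B₂ = 1.04×10⁻³ T.
Between antiparallel currents both contributions point the same way, so they add. B = B₁ + B₂ = 5.86×10⁻⁵ + 1.04×10⁻³ = 1.10×10⁻³ T.

B ≈ 1.10 mT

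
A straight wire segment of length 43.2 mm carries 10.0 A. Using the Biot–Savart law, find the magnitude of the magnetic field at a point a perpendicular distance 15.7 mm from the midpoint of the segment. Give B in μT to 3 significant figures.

For a finite straight segment, B = (μ₀I/4πd)(sinθ₁ + sinθ₂), where θ₁, θ₂ are the angles from the perpendicular to each end.
The perpendicular from the point meets the wire at its midpoint, so each end is L/2 = 0.0216 m away along the wire.
sinθ₁ = 0.0216/√(0.0216²+0.0157²) = 0.8089; sinθ₂ = 0.0216/√(0.0216²+0.0157²) = 0.8089.
B = (4π×10⁻⁷ × 10.0) / (4π × 0.0157) × (0.8089 + 0.8089) = 1.03×10⁻⁴ T.

B ≈ 103 μT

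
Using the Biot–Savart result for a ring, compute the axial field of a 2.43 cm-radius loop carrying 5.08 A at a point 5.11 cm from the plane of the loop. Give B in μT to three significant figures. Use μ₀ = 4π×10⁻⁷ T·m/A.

On the axis of a circular loop, B = μ₀IR² / [2(R²+z²)^(3/2)].
R² + z² = (0.0243)² + (0.0511)² = 0.003202 m², and (R²+z²)^(3/2) = 1.81×10⁻⁴ m³.
B = (4π×10⁻⁷ × 5.08 × 0.0005905) / (2 × 1.81×10⁻⁴) = 1.04×10⁻⁵ T.

B ≈ 10.4 μT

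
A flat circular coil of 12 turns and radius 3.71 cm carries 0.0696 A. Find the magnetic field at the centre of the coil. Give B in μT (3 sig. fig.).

B ≈ 14.1 μT

For an N-turn flat coil, B = Nμ₀I/(2R) with R = 0.0371 m.
B = 12 × 1.18×10⁻⁶ T = 1.41×10⁻⁵ T.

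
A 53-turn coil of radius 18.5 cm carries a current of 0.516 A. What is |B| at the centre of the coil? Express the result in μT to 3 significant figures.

For an N-turn flat coil, B = Nμ₀I/(2R) with R = 0.185 m.
B = 53 × 1.75×10⁻⁶ T = 9.29×10⁻⁵ T.

B ≈ 92.9 μT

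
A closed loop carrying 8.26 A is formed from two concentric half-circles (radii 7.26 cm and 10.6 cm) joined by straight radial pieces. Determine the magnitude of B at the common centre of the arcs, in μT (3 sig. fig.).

The radial connectors point toward the centre, so dl × r̂ = 0 and they contribute nothing.
Each semicircle gives μ₀I/(4R): inner arc 3.57×10⁻⁵ T, outer arc 2.45×10⁻⁵ T.
The two arcs carry current in opposite angular senses, so their fields oppose: B = |3.57×10⁻⁵ − 2.45×10⁻⁵| = 1.13×10⁻⁵ T.

B ≈ 11.3 μT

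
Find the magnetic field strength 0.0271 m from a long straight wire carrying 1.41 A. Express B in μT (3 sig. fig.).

For an infinitely long straight wire, B = μ₀I/(2πd).
B = (4π×10⁻⁷ × 1.41) / (2π × 0.0271) = 1.04×10⁻⁵ T.

B ≈ 10.4 μT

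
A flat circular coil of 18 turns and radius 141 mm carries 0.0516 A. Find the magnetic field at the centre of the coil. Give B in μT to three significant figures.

B ≈ 4.14 μT

For an N-turn flat coil, B = Nμ₀I/(2R) with R = 0.141 m.
B = 18 × 2.30×10⁻⁷ T = 4.14×10⁻⁶ T.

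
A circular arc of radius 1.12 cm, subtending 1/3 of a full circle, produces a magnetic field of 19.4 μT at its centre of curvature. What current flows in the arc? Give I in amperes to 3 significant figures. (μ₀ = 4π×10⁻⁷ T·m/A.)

For a circular arc, B = μ₀Iφ/(4πR) with φ in radians; here φ = 2.094 rad.
So I = 4πRB/(μ₀φ) = 4π × 0.0112 × 1.94×10⁻⁵ / (4π×10⁻⁷ × 2.094) = 1.04 A.

I ≈ 1.04 A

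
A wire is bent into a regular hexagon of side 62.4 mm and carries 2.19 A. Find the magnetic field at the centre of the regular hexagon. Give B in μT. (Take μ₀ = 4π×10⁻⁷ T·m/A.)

Each side is a finite straight segment at perpendicular distance d = a/(2 tan(π/6)) = 0.05404 m from the centre, with end-angles ±π/6.
One side contributes B₁ = (μ₀I/4πd)·2 sin(π/6) = 4.05×10⁻⁶ T.
All 6 sides add in the same direction: B = 6 × 4.05×10⁻⁶ = 2.43×10⁻⁵ T.

B ≈ 24.3 μT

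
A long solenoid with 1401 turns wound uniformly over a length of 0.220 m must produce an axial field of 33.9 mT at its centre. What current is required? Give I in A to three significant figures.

I ≈ 4.24 A

Inside a long solenoid B = μ₀nI with n = 6368 m⁻¹, so I = B/(μ₀n).
I = 3.39×10⁻² / (4π×10⁻⁷ × 6368) = 4.24 A.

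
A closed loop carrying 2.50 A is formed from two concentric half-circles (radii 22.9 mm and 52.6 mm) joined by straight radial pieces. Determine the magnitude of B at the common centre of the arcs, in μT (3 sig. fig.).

B ≈ 19.4 μT

The radial connectors point toward the centre, so dl × r̂ = 0 and they contribute nothing.
Each semicircle gives μ₀I/(4R): inner arc 3.43×10⁻⁵ T, outer arc 1.49×10⁻⁵ T.
The two arcs carry current in opposite angular senses, so their fields oppose: B = |3.43×10⁻⁵ − 1.49×10⁻⁵| = 1.94×10⁻⁵ T.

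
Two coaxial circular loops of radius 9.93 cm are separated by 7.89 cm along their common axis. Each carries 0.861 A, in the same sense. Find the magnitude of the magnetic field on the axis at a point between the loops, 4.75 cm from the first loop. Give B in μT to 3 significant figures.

B ≈ 8.72 μT

Each loop contributes B = μ₀IR²/[2(R²+z²)^(3/2)] on the axis, with z measured from that loop.
Loop 1 (z = 0.0475 m): B₁ = 4.00×10⁻⁶ T. Loop 2 (z = 0.0314 m): B₂ = 4.72×10⁻⁶ T.
The fields add: B = B₁ + B₂ = 8.72×10⁻⁶ T.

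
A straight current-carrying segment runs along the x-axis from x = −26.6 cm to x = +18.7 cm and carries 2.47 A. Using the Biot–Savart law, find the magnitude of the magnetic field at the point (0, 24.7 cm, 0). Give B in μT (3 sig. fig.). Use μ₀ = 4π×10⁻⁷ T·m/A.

B ≈ 1.34 μT

For a finite straight segment, B = (μ₀I/4πd)(sinθ₁ + sinθ₂), where θ₁, θ₂ are the angles from the perpendicular to each end.
The perpendicular distance is d = 0.247 m; the end-offsets along the wire are a = 0.266 m and b = 0.187 m.
sinθ₁ = 0.266/√(0.266²+0.247²) = 0.7328; sinθ₂ = 0.187/√(0.187²+0.247²) = 0.6036.
B = (4π×10⁻⁷ × 2.47) / (4π × 0.247) × (0.7328 + 0.6036) = 1.34×10⁻⁶ T.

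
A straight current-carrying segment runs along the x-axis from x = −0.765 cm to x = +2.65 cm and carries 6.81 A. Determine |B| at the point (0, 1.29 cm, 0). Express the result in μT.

B ≈ 74.4 μT

For a finite straight segment, B = (μ₀I/4πd)(sinθ₁ + sinθ₂), where θ₁, θ₂ are the angles from the perpendicular to each end.
The perpendicular distance is d = 0.0129 m; the end-offsets along the wire are a = 0.00765 m and b = 0.0265 m.
sinθ₁ = 0.00765/√(0.00765²+0.0129²) = 0.5101; sinθ₂ = 0.0265/√(0.0265²+0.0129²) = 0.8991.
B = (4π×10⁻⁷ × 6.81) / (4π × 0.0129) × (0.5101 + 0.8991) = 7.44×10⁻⁵ T.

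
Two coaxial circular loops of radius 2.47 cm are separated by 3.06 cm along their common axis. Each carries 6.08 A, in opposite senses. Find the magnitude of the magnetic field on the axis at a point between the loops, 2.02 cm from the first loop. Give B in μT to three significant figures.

Each loop contributes B = μ₀IR²/[2(R²+z²)^(3/2)] on the axis, with z measured from that loop.
Loop 1 (z = 0.0202 m): B₁ = 7.17×10⁻⁵ T. Loop 2 (z = 0.0104 m): B₂ = 1.21×10⁻⁴ T.
The fields oppose: B = |B₁ − B₂| = 4.93×10⁻⁵ T.

B ≈ 49.3 μT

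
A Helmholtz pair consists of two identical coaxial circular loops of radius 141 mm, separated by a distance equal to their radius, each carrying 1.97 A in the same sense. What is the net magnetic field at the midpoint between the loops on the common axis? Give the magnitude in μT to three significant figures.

B ≈ 12.6 μT

Each loop contributes B = μ₀IR²/[2(R²+z²)^(3/2)] on the axis, with z measured from that loop.
Loop 1 (z = 0.0705 m): B₁ = 6.28×10⁻⁶ T. Loop 2 (z = 0.0705 m): B₂ = 6.28×10⁻⁶ T.
The fields add: B = B₁ + B₂ = 1.26×10⁻⁵ T.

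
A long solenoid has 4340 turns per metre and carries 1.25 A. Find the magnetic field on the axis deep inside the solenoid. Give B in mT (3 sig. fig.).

B ≈ 6.82 mT

Inside a long solenoid, B = μ₀nI with n = 4340 turns/m.
B = 4π×10⁻⁷ × 4340 × 1.25 = 6.82×10⁻³ T.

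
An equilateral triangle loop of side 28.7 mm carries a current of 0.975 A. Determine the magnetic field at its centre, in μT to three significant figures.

Each side is a finite straight segment at perpendicular distance d = a/(2 tan(π/3)) = 0.008285 m from the centre, with end-angles ±π/3.
One side contributes B₁ = (μ₀I/4πd)·2 sin(π/3) = 2.04×10⁻⁵ T.
All 3 sides add in the same direction: B = 3 × 2.04×10⁻⁵ = 6.11×10⁻⁵ T.

B ≈ 61.1 μT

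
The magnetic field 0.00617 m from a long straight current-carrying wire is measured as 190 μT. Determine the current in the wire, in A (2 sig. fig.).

I ≈ 5.9 A

For a long straight wire B = μ₀I/(2πd), so I = 2πdB/μ₀.
I = 2π × 0.00617 × 1.90×10⁻⁴ / (4π×10⁻⁷) = 5.86 A.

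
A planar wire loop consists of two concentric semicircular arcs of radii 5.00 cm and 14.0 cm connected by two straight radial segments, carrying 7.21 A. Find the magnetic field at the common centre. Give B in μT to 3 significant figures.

B ≈ 29.1 μT

The radial connectors point toward the centre, so dl × r̂ = 0 and they contribute nothing.
Each semicircle gives μ₀I/(4R): inner arc 4.53×10⁻⁵ T, outer arc 1.62×10⁻⁵ T.
The two arcs carry current in opposite angular senses, so their fields oppose: B = |4.53×10⁻⁵ − 1.62×10⁻⁵| = 2.91×10⁻⁵ T.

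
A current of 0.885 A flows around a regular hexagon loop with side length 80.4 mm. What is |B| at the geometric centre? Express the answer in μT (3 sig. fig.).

Each side is a finite straight segment at perpendicular distance d = a/(2 tan(π/6)) = 0.06963 m from the centre, with end-angles ±π/6.
One side contributes B₁ = (μ₀I/4πd)·2 sin(π/6) = 1.27×10⁻⁶ T.
All 6 sides add in the same direction: B = 6 × 1.27×10⁻⁶ = 7.63×10⁻⁶ T.

B ≈ 7.63 μT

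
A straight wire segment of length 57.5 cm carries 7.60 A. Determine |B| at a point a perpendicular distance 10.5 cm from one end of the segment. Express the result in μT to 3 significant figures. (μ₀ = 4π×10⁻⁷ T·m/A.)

B ≈ 7.12 μT

For a finite straight segment, B = (μ₀I/4πd)(sinθ₁ + sinθ₂), where θ₁, θ₂ are the angles from the perpendicular to each end.
The perpendicular foot is at one end, so the two end-offsets along the wire are 0 and L = 0.575 m.
sinθ₁ = 0/√(0²+0.105²) = 0.0000; sinθ₂ = 0.575/√(0.575²+0.105²) = 0.9837.
B = (4π×10⁻⁷ × 7.60) / (4π × 0.105) × (0.0000 + 0.9837) = 7.12×10⁻⁶ T.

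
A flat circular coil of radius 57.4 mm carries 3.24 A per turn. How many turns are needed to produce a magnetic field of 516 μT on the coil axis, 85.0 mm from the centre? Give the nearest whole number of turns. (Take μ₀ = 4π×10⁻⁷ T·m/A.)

N = 83

For an N-turn coil, B = Nμ₀IR²/[2(R²+z²)^(3/2)]. A single turn gives B₁ = 6.22×10⁻⁶ T with R = 0.0574 m, z = 0.085 m.
N = B/B₁ = 5.16×10⁻⁴ / 6.22×10⁻⁶ = 83.01.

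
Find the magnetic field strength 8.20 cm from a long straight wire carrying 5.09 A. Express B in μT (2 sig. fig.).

B ≈ 12 μT

For an infinitely long straight wire, B = μ₀I/(2πd).
B = (4π×10⁻⁷ × 5.09) / (2π × 0.082) = 1.24×10⁻⁵ T.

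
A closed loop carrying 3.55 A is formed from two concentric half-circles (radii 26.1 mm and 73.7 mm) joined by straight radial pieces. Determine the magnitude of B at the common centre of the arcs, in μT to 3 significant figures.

The radial connectors point toward the centre, so dl × r̂ = 0 and they contribute nothing.
Each semicircle gives μ₀I/(4R): inner arc 4.27×10⁻⁵ T, outer arc 1.51×10⁻⁵ T.
The two arcs carry current in opposite angular senses, so their fields oppose: B = |4.27×10⁻⁵ − 1.51×10⁻⁵| = 2.76×10⁻⁵ T.

B ≈ 27.6 μT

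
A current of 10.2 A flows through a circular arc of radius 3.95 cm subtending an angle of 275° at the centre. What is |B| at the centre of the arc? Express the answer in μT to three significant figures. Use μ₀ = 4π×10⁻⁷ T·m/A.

The Biot–Savart field of a circular arc at its centre is B = μ₀Iφ/(4πR), with φ = 4.8 rad.
B = (4π×10⁻⁷ × 10.2 × 4.8) / (4π × 0.0395) = 1.24×10⁻⁴ T.

B ≈ 124 μT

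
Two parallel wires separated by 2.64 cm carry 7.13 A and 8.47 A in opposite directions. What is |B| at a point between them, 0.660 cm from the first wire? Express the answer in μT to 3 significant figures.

Each long wire gives B = μ₀I/(2πd). Distances are d₁ = 0.0066 m and d₂ = 0.0198 m.
B₁ = 2.16×10⁻⁴ T, B₂ = 8.56×10⁻⁵ T.
Between antiparallel currents both contributions point the same way, so they add. B = B₁ + B₂ = 2.16×10⁻⁴ + 8.56×10⁻⁵ = 3.02×10⁻⁴ T.

B ≈ 302 μT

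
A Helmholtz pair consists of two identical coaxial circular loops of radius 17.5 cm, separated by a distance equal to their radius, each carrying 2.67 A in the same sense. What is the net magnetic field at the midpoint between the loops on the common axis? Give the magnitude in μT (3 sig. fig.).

B ≈ 13.7 μT

Each loop contributes B = μ₀IR²/[2(R²+z²)^(3/2)] on the axis, with z measured from that loop.
Loop 1 (z = 0.0875 m): B₁ = 6.86×10⁻⁶ T. Loop 2 (z = 0.0875 m): B₂ = 6.86×10⁻⁶ T.
The fields add: B = B₁ + B₂ = 1.37×10⁻⁵ T.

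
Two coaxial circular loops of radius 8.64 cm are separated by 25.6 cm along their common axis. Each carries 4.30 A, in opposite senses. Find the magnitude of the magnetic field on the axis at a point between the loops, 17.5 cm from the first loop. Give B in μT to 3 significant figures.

Each loop contributes B = μ₀IR²/[2(R²+z²)^(3/2)] on the axis, with z measured from that loop.
Loop 1 (z = 0.175 m): B₁ = 2.71×10⁻⁶ T. Loop 2 (z = 0.081 m): B₂ = 1.21×10⁻⁵ T.
The fields oppose: B = |B₁ − B₂| = 9.43×10⁻⁶ T.

B ≈ 9.43 μT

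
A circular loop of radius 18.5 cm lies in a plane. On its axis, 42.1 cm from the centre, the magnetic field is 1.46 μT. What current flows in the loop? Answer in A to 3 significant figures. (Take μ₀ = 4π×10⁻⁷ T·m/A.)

I ≈ 6.60 A

On the axis of a loop, B = μ₀IR²/[2(R²+z²)^(3/2)], so I = 2B(R²+z²)^(3/2)/(μ₀R²).
R² + z² = 0.03422 + 0.1772 = 0.2115 m²; raised to 3/2 gives 9.72×10⁻² m³.
I = 2 × 1.46×10⁻⁶ × 9.72×10⁻² / (1.26×10⁻⁶ × 0.03422) = 6.60 A.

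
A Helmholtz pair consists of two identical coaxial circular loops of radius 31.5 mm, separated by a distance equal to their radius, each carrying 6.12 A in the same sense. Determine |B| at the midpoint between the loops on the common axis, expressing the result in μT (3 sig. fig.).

B ≈ 175 μT

Each loop contributes B = μ₀IR²/[2(R²+z²)^(3/2)] on the axis, with z measured from that loop.
Loop 1 (z = 0.01575 m): B₁ = 8.73×10⁻⁵ T. Loop 2 (z = 0.01575 m): B₂ = 8.73×10⁻⁵ T.
The fields add: B = B₁ + B₂ = 1.75×10⁻⁴ T.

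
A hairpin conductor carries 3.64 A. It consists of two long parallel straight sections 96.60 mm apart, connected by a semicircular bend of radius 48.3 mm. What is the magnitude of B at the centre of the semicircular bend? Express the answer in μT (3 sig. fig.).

B ≈ 38.7 μT

The semicircular arc contributes B_arc = μ₀I·π/(4πR) = μ₀I/(4R) = 2.37×10⁻⁵ T.
Each semi-infinite lead is at perpendicular distance R = 0.0483 m from the centre, with the perpendicular foot at its near end, so it contributes μ₀I/(4πR); both point the same way, together 1.51×10⁻⁵ T.
Arc and leads all point the same direction: B = 2.37×10⁻⁵ + 1.51×10⁻⁵ = 3.87×10⁻⁵ T.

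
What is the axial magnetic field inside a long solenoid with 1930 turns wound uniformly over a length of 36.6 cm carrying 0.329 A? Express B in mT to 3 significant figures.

Inside a long solenoid, B = μ₀nI with n = 5273 turns/m.
B = 4π×10⁻⁷ × 5273 × 0.329 = 2.18×10⁻³ T.

B ≈ 2.18 mT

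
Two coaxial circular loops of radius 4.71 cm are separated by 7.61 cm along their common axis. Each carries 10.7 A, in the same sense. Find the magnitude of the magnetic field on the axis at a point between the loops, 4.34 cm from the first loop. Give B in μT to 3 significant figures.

B ≈ 136 μT

Each loop contributes B = μ₀IR²/[2(R²+z²)^(3/2)] on the axis, with z measured from that loop.
Loop 1 (z = 0.0434 m): B₁ = 5.68×10⁻⁵ T. Loop 2 (z = 0.0327 m): B₂ = 7.91×10⁻⁵ T.
The fields add: B = B₁ + B₂ = 1.36×10⁻⁴ T.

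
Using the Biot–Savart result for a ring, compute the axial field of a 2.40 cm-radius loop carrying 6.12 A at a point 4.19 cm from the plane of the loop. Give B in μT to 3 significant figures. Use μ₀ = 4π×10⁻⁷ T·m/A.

B ≈ 19.7 μT

On the axis of a circular loop, B = μ₀IR² / [2(R²+z²)^(3/2)].
R² + z² = (0.024)² + (0.0419)² = 0.002332 m², and (R²+z²)^(3/2) = 1.13×10⁻⁴ m³.
B = (4π×10⁻⁷ × 6.12 × 0.000576) / (2 × 1.13×10⁻⁴) = 1.97×10⁻⁵ T.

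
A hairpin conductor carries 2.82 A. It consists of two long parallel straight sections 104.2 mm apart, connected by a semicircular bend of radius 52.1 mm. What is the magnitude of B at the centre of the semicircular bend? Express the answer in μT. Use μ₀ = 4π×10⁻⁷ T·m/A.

The semicircular arc contributes B_arc = μ₀I·π/(4πR) = μ₀I/(4R) = 1.70×10⁻⁵ T.
Each semi-infinite lead is at perpendicular distance R = 0.0521 m from the centre, with the perpendicular foot at its near end, so it contributes μ₀I/(4πR); both point the same way, together 1.08×10⁻⁵ T.
Arc and leads all point the same direction: B = 1.70×10⁻⁵ + 1.08×10⁻⁵ = 2.78×10⁻⁵ T.

B ≈ 27.8 μT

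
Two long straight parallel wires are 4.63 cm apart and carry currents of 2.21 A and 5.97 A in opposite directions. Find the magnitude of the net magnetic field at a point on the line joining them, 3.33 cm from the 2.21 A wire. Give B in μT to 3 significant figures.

Each long wire gives B = μ₀I/(2πd). Distances are d₁ = 0.0333 m and d₂ = 0.013 m.
B₁ = 1.33×10⁻⁵ T, B₂ = 9.18×10⁻⁵ T.
Between antiparallel currents both contributions point the same way, so they add. B = B₁ + B₂ = 1.33×10⁻⁵ + 9.18×10⁻⁵ = 1.05×10⁻⁴ T.

B ≈ 105 μT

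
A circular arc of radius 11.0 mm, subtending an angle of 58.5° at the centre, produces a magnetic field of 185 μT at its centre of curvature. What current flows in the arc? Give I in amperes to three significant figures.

For a circular arc, B = μ₀Iφ/(4πR) with φ in radians; here φ = 1.021 rad.
So I = 4πRB/(μ₀φ) = 4π × 0.011 × 1.85×10⁻⁴ / (4π×10⁻⁷ × 1.021) = 19.9 A.

I ≈ 19.9 A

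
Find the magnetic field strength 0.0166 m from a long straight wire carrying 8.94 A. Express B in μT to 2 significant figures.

For an infinitely long straight wire, B = μ₀I/(2πd).
B = (4π×10⁻⁷ × 8.94) / (2π × 0.0166) = 1.08×10⁻⁴ T.

B ≈ 110 μT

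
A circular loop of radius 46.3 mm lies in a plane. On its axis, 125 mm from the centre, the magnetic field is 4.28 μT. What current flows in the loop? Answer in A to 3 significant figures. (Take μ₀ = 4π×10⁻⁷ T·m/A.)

I ≈ 7.53 A

On the axis of a loop, B = μ₀IR²/[2(R²+z²)^(3/2)], so I = 2B(R²+z²)^(3/2)/(μ₀R²).
R² + z² = 0.002144 + 0.01562 = 0.01777 m²; raised to 3/2 gives 2.37×10⁻³ m³.
I = 2 × 4.28×10⁻⁶ × 2.37×10⁻³ / (1.26×10⁻⁶ × 0.002144) = 7.53 A.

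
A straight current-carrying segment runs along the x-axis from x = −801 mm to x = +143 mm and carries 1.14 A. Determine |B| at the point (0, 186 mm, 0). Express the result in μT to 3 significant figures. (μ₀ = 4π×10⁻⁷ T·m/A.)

For a finite straight segment, B = (μ₀I/4πd)(sinθ₁ + sinθ₂), where θ₁, θ₂ are the angles from the perpendicular to each end.
The perpendicular distance is d = 0.186 m; the end-offsets along the wire are a = 0.801 m and b = 0.143 m.
sinθ₁ = 0.801/√(0.801²+0.186²) = 0.9741; sinθ₂ = 0.143/√(0.143²+0.186²) = 0.6095.
B = (4π×10⁻⁷ × 1.14) / (4π × 0.186) × (0.9741 + 0.6095) = 9.71×10⁻⁷ T.

B ≈ 0.971 μT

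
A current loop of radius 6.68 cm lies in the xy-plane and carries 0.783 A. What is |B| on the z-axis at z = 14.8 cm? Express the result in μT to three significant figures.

B ≈ 0.513 μT

On the axis of a circular loop, B = μ₀IR² / [2(R²+z²)^(3/2)].
R² + z² = (0.0668)² + (0.148)² = 0.02637 m², and (R²+z²)^(3/2) = 4.28×10⁻³ m³.
B = (4π×10⁻⁷ × 0.783 × 0.004462) / (2 × 4.28×10⁻³) = 5.13×10⁻⁷ T.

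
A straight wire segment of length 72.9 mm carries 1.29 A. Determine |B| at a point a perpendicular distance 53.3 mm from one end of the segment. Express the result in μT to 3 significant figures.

B ≈ 1.95 μT

For a finite straight segment, B = (μ₀I/4πd)(sinθ₁ + sinθ₂), where θ₁, θ₂ are the angles from the perpendicular to each end.
The perpendicular foot is at one end, so the two end-offsets along the wire are 0 and L = 0.0729 m.
sinθ₁ = 0/√(0²+0.0533²) = 0.0000; sinθ₂ = 0.0729/√(0.0729²+0.0533²) = 0.8072.
B = (4π×10⁻⁷ × 1.29) / (4π × 0.0533) × (0.0000 + 0.8072) = 1.95×10⁻⁶ T.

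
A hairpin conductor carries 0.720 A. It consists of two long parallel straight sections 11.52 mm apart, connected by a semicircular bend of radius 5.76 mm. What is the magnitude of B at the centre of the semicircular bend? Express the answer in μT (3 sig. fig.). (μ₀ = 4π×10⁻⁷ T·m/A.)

B ≈ 64.3 μT

The semicircular arc contributes B_arc = μ₀I·π/(4πR) = μ₀I/(4R) = 3.93×10⁻⁵ T.
Each semi-infinite lead is at perpendicular distance R = 0.00576 m from the centre, with the perpendicular foot at its near end, so it contributes μ₀I/(4πR); both point the same way, together 2.50×10⁻⁵ T.
Arc and leads all point the same direction: B = 3.93×10⁻⁵ + 2.50×10⁻⁵ = 6.43×10⁻⁵ T.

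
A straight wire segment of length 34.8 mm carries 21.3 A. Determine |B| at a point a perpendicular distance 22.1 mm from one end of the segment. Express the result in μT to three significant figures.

For a finite straight segment, B = (μ₀I/4πd)(sinθ₁ + sinθ₂), where θ₁, θ₂ are the angles from the perpendicular to each end.
The perpendicular foot is at one end, so the two end-offsets along the wire are 0 and L = 0.0348 m.
sinθ₁ = 0/√(0²+0.0221²) = 0.0000; sinθ₂ = 0.0348/√(0.0348²+0.0221²) = 0.8442.
B = (4π×10⁻⁷ × 21.3) / (4π × 0.0221) × (0.0000 + 0.8442) = 8.14×10⁻⁵ T.

B ≈ 81.4 μT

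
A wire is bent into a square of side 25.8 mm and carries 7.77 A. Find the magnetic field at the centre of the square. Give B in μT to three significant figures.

B ≈ 341 μT

Each side is a finite straight segment at perpendicular distance d = a/(2 tan(π/4)) = 0.0129 m from the centre, with end-angles ±π/4.
One side contributes B₁ = (μ₀I/4πd)·2 sin(π/4) = 8.52×10⁻⁵ T.
All 4 sides add in the same direction: B = 4 × 8.52×10⁻⁵ = 3.41×10⁻⁴ T.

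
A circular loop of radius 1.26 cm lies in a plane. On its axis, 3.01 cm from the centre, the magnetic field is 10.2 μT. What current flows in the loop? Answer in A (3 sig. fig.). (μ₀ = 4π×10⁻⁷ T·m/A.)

On the axis of a loop, B = μ₀IR²/[2(R²+z²)^(3/2)], so I = 2B(R²+z²)^(3/2)/(μ₀R²).
R² + z² = 0.0001588 + 0.000906 = 0.001065 m²; raised to 3/2 gives 3.47×10⁻⁵ m³.
I = 2 × 1.02×10⁻⁵ × 3.47×10⁻⁵ / (1.26×10⁻⁶ × 0.0001588) = 3.55 A.

I ≈ 3.55 A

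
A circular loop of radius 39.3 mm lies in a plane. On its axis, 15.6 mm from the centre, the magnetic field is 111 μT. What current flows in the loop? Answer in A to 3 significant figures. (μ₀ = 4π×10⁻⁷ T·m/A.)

On the axis of a loop, B = μ₀IR²/[2(R²+z²)^(3/2)], so I = 2B(R²+z²)^(3/2)/(μ₀R²).
R² + z² = 0.001544 + 0.0002434 = 0.001788 m²; raised to 3/2 gives 7.56×10⁻⁵ m³.
I = 2 × 1.11×10⁻⁴ × 7.56×10⁻⁵ / (1.26×10⁻⁶ × 0.001544) = 8.65 A.

I ≈ 8.65 A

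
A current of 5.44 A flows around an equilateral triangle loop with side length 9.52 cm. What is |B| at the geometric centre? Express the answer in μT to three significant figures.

Each side is a finite straight segment at perpendicular distance d = a/(2 tan(π/3)) = 0.02748 m from the centre, with end-angles ±π/3.
One side contributes B₁ = (μ₀I/4πd)·2 sin(π/3) = 3.43×10⁻⁵ T.
All 3 sides add in the same direction: B = 3 × 3.43×10⁻⁵ = 1.03×10⁻⁴ T.

B ≈ 103 μT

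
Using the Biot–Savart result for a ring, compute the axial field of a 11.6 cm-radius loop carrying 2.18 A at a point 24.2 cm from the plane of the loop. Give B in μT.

On the axis of a circular loop, B = μ₀IR² / [2(R²+z²)^(3/2)].
R² + z² = (0.116)² + (0.242)² = 0.07202 m², and (R²+z²)^(3/2) = 1.93×10⁻² m³.
B = (4π×10⁻⁷ × 2.18 × 0.01346) / (2 × 1.93×10⁻²) = 9.54×10⁻⁷ T.

B ≈ 0.954 μT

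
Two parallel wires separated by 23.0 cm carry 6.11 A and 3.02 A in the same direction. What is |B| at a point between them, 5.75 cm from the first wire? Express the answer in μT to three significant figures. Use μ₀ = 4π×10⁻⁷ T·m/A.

B ≈ 17.8 μT

Each long wire gives B = μ₀I/(2πd). Distances are d₁ = 0.0575 m and d₂ = 0.1725 m.
B₁ = 2.13×10⁻⁵ T, B₂ = 3.50×10⁻⁶ T.
Between parallel currents the two contributions point in opposite directions, so they subtract. B = |B₁ − B₂| = |2.13×10⁻⁵ − 3.50×10⁻⁶| = 1.78×10⁻⁵ T.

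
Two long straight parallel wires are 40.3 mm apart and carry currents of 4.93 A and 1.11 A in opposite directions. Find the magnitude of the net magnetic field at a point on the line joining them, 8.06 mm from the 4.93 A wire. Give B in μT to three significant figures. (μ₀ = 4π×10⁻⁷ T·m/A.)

Each long wire gives B = μ₀I/(2πd). Distances are d₁ = 0.00806 m and d₂ = 0.03224 m.
B₁ = 1.22×10⁻⁴ T, B₂ = 6.89×10⁻⁶ T.
Between antiparallel currents both contributions point the same way, so they add. B = B₁ + B₂ = 1.22×10⁻⁴ + 6.89×10⁻⁶ = 1.29×10⁻⁴ T.

B ≈ 129 μT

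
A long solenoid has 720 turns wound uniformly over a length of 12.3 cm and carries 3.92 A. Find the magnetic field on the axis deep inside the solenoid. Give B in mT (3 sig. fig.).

Inside a long solenoid, B = μ₀nI with n = 5854 turns/m.
B = 4π×10⁻⁷ × 5854 × 3.92 = 2.88×10⁻² T.

B ≈ 28.8 mT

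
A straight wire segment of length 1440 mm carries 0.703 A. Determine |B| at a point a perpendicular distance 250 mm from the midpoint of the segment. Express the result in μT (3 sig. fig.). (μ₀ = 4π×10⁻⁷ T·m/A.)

For a finite straight segment, B = (μ₀I/4πd)(sinθ₁ + sinθ₂), where θ₁, θ₂ are the angles from the perpendicular to each end.
The perpendicular from the point meets the wire at its midpoint, so each end is L/2 = 0.72 m away along the wire.
sinθ₁ = 0.72/√(0.72²+0.25²) = 0.9447; sinθ₂ = 0.72/√(0.72²+0.25²) = 0.9447.
B = (4π×10⁻⁷ × 0.703) / (4π × 0.25) × (0.9447 + 0.9447) = 5.31×10⁻⁷ T.

B ≈ 0.531 μT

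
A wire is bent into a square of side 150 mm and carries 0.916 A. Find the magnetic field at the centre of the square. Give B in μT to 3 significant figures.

B ≈ 6.91 μT

Each side is a finite straight segment at perpendicular distance d = a/(2 tan(π/4)) = 0.075 m from the centre, with end-angles ±π/4.
One side contributes B₁ = (μ₀I/4πd)·2 sin(π/4) = 1.73×10⁻⁶ T.
All 4 sides add in the same direction: B = 4 × 1.73×10⁻⁶ = 6.91×10⁻⁶ T.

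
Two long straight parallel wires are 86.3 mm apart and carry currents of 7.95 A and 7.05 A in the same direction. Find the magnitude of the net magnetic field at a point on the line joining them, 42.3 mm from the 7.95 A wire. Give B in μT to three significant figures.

B ≈ 5.54 μT

Each long wire gives B = μ₀I/(2πd). Distances are d₁ = 0.0423 m and d₂ = 0.044 m.
B₁ = 3.76×10⁻⁵ T, B₂ = 3.20×10⁻⁵ T.
Between parallel currents the two contributions point in opposite directions, so they subtract. B = |B₁ − B₂| = |3.76×10⁻⁵ − 3.20×10⁻⁵| = 5.54×10⁻⁶ T.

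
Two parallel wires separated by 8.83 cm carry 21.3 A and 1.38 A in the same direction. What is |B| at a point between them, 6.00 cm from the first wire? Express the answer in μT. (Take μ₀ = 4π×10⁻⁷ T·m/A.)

Each long wire gives B = μ₀I/(2πd). Distances are d₁ = 0.06 m and d₂ = 0.0283 m.
B₁ = 7.10×10⁻⁵ T, B₂ = 9.75×10⁻⁶ T.
Between parallel currents the two contributions point in opposite directions, so they subtract. B = |B₁ − B₂| = |7.10×10⁻⁵ − 9.75×10⁻⁶| = 6.12×10⁻⁵ T.

B ≈ 61.2 μT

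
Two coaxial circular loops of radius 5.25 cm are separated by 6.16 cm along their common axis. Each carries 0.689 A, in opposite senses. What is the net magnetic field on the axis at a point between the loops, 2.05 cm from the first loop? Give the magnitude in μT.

Each loop contributes B = μ₀IR²/[2(R²+z²)^(3/2)] on the axis, with z measured from that loop.
Loop 1 (z = 0.0205 m): B₁ = 6.66×10⁻⁶ T. Loop 2 (z = 0.0411 m): B₂ = 4.03×10⁻⁶ T.
The fields oppose: B = |B₁ − B₂| = 2.64×10⁻⁶ T.

B ≈ 2.64 μT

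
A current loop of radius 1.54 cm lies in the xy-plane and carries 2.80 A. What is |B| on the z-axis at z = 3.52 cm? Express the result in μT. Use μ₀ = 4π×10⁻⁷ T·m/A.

On the axis of a circular loop, B = μ₀IR² / [2(R²+z²)^(3/2)].
R² + z² = (0.0154)² + (0.0352)² = 0.001476 m², and (R²+z²)^(3/2) = 5.67×10⁻⁵ m³.
B = (4π×10⁻⁷ × 2.80 × 0.0002372) / (2 × 5.67×10⁻⁵) = 7.36×10⁻⁶ T.

B ≈ 7.36 μT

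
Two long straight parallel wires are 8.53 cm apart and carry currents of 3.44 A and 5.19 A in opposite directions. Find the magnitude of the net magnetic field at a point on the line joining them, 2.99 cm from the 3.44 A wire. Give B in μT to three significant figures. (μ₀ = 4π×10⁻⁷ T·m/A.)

Each long wire gives B = μ₀I/(2πd). Distances are d₁ = 0.0299 m and d₂ = 0.0554 m.
B₁ = 2.30×10⁻⁵ T, B₂ = 1.87×10⁻⁵ T.
Between antiparallel currents both contributions point the same way, so they add. B = B₁ + B₂ = 2.30×10⁻⁵ + 1.87×10⁻⁵ = 4.17×10⁻⁵ T.

B ≈ 41.7 μT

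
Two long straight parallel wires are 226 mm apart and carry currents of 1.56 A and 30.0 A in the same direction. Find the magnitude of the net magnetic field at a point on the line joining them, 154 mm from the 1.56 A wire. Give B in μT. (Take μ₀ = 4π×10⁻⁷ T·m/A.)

Each long wire gives B = μ₀I/(2πd). Distances are d₁ = 0.154 m and d₂ = 0.072 m.
B₁ = 2.03×10⁻⁶ T, B₂ = 8.33×10⁻⁵ T.
Between parallel currents the two contributions point in opposite directions, so they subtract. B = |B₁ − B₂| = |2.03×10⁻⁶ − 8.33×10⁻⁵| = 8.13×10⁻⁵ T.

B ≈ 81.3 μT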